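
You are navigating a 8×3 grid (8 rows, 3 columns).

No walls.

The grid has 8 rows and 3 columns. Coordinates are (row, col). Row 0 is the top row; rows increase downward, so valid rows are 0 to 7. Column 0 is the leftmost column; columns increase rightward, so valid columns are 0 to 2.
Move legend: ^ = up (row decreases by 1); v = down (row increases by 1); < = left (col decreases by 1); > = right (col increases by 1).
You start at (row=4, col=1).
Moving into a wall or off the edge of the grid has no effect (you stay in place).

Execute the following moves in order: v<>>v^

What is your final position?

Start: (row=4, col=1)
  v (down): (row=4, col=1) -> (row=5, col=1)
  < (left): (row=5, col=1) -> (row=5, col=0)
  > (right): (row=5, col=0) -> (row=5, col=1)
  > (right): (row=5, col=1) -> (row=5, col=2)
  v (down): (row=5, col=2) -> (row=6, col=2)
  ^ (up): (row=6, col=2) -> (row=5, col=2)
Final: (row=5, col=2)

Answer: Final position: (row=5, col=2)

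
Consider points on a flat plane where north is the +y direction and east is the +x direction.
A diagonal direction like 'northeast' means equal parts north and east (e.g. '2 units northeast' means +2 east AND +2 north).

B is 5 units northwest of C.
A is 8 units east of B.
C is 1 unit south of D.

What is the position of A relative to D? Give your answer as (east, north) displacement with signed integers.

Answer: A is at (east=3, north=4) relative to D.

Derivation:
Place D at the origin (east=0, north=0).
  C is 1 unit south of D: delta (east=+0, north=-1); C at (east=0, north=-1).
  B is 5 units northwest of C: delta (east=-5, north=+5); B at (east=-5, north=4).
  A is 8 units east of B: delta (east=+8, north=+0); A at (east=3, north=4).
Therefore A relative to D: (east=3, north=4).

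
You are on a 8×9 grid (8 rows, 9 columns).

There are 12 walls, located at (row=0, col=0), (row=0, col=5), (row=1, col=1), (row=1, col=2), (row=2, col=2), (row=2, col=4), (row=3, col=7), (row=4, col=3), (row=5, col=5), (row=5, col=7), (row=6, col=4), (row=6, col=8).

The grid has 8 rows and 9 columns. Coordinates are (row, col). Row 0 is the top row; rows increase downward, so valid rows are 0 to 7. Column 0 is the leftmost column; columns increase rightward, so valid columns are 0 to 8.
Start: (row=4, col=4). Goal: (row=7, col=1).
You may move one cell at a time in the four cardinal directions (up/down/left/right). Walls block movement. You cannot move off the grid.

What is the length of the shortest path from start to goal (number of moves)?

Answer: Shortest path length: 6

Derivation:
BFS from (row=4, col=4) until reaching (row=7, col=1):
  Distance 0: (row=4, col=4)
  Distance 1: (row=3, col=4), (row=4, col=5), (row=5, col=4)
  Distance 2: (row=3, col=3), (row=3, col=5), (row=4, col=6), (row=5, col=3)
  Distance 3: (row=2, col=3), (row=2, col=5), (row=3, col=2), (row=3, col=6), (row=4, col=7), (row=5, col=2), (row=5, col=6), (row=6, col=3)
  Distance 4: (row=1, col=3), (row=1, col=5), (row=2, col=6), (row=3, col=1), (row=4, col=2), (row=4, col=8), (row=5, col=1), (row=6, col=2), (row=6, col=6), (row=7, col=3)
  Distance 5: (row=0, col=3), (row=1, col=4), (row=1, col=6), (row=2, col=1), (row=2, col=7), (row=3, col=0), (row=3, col=8), (row=4, col=1), (row=5, col=0), (row=5, col=8), (row=6, col=1), (row=6, col=5), (row=6, col=7), (row=7, col=2), (row=7, col=4), (row=7, col=6)
  Distance 6: (row=0, col=2), (row=0, col=4), (row=0, col=6), (row=1, col=7), (row=2, col=0), (row=2, col=8), (row=4, col=0), (row=6, col=0), (row=7, col=1), (row=7, col=5), (row=7, col=7)  <- goal reached here
One shortest path (6 moves): (row=4, col=4) -> (row=5, col=4) -> (row=5, col=3) -> (row=5, col=2) -> (row=5, col=1) -> (row=6, col=1) -> (row=7, col=1)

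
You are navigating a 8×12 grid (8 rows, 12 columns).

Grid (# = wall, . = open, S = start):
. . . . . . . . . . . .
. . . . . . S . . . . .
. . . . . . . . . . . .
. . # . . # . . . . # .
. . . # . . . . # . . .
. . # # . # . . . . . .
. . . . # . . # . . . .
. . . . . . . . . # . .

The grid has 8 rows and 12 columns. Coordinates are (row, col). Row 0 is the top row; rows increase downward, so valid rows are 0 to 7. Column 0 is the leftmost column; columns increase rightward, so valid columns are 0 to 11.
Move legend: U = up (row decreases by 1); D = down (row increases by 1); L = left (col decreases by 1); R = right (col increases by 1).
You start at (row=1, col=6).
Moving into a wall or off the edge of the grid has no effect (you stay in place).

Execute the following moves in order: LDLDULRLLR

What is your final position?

Start: (row=1, col=6)
  L (left): (row=1, col=6) -> (row=1, col=5)
  D (down): (row=1, col=5) -> (row=2, col=5)
  L (left): (row=2, col=5) -> (row=2, col=4)
  D (down): (row=2, col=4) -> (row=3, col=4)
  U (up): (row=3, col=4) -> (row=2, col=4)
  L (left): (row=2, col=4) -> (row=2, col=3)
  R (right): (row=2, col=3) -> (row=2, col=4)
  L (left): (row=2, col=4) -> (row=2, col=3)
  L (left): (row=2, col=3) -> (row=2, col=2)
  R (right): (row=2, col=2) -> (row=2, col=3)
Final: (row=2, col=3)

Answer: Final position: (row=2, col=3)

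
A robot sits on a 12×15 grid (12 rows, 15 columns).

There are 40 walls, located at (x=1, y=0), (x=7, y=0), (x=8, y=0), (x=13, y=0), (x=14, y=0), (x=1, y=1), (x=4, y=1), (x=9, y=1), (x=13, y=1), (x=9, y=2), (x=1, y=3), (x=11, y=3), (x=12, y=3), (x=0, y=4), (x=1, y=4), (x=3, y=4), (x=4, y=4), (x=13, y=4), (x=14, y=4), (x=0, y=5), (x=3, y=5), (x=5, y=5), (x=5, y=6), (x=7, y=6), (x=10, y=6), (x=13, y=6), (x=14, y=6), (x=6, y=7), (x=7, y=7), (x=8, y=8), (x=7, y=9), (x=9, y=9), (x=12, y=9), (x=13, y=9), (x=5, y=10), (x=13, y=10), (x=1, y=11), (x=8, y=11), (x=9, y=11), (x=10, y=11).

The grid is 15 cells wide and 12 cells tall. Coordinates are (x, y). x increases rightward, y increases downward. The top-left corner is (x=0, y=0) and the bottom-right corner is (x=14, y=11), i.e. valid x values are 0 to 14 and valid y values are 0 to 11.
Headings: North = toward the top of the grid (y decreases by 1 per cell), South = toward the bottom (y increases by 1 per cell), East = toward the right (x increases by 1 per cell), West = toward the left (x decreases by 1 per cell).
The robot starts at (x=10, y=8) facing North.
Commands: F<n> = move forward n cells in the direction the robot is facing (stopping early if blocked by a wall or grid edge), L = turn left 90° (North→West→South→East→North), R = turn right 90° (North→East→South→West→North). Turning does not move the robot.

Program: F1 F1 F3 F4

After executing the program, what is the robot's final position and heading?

Start: (x=10, y=8), facing North
  F1: move forward 1, now at (x=10, y=7)
  F1: move forward 0/1 (blocked), now at (x=10, y=7)
  F3: move forward 0/3 (blocked), now at (x=10, y=7)
  F4: move forward 0/4 (blocked), now at (x=10, y=7)
Final: (x=10, y=7), facing North

Answer: Final position: (x=10, y=7), facing North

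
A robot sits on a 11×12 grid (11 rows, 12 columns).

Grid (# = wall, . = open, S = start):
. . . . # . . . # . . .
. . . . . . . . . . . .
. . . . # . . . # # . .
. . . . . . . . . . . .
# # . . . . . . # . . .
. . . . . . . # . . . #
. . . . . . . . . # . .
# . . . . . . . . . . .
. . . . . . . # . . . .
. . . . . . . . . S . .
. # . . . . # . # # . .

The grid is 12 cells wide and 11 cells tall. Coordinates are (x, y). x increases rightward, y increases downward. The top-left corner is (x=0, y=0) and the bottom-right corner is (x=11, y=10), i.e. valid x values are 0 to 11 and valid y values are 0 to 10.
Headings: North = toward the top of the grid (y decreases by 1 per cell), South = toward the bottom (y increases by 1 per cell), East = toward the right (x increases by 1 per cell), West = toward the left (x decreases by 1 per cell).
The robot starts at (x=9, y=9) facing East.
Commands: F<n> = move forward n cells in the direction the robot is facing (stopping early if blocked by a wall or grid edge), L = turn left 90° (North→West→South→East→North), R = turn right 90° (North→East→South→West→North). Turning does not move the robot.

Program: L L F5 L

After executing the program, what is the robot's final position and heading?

Start: (x=9, y=9), facing East
  L: turn left, now facing North
  L: turn left, now facing West
  F5: move forward 5, now at (x=4, y=9)
  L: turn left, now facing South
Final: (x=4, y=9), facing South

Answer: Final position: (x=4, y=9), facing South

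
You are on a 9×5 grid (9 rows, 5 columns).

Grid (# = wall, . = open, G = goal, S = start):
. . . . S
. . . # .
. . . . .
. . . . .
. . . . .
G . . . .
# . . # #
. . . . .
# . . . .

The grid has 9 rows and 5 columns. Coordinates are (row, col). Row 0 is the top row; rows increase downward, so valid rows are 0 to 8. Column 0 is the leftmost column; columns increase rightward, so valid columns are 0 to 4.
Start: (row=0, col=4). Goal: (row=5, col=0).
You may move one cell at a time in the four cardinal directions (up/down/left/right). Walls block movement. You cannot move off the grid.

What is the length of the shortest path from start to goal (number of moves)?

BFS from (row=0, col=4) until reaching (row=5, col=0):
  Distance 0: (row=0, col=4)
  Distance 1: (row=0, col=3), (row=1, col=4)
  Distance 2: (row=0, col=2), (row=2, col=4)
  Distance 3: (row=0, col=1), (row=1, col=2), (row=2, col=3), (row=3, col=4)
  Distance 4: (row=0, col=0), (row=1, col=1), (row=2, col=2), (row=3, col=3), (row=4, col=4)
  Distance 5: (row=1, col=0), (row=2, col=1), (row=3, col=2), (row=4, col=3), (row=5, col=4)
  Distance 6: (row=2, col=0), (row=3, col=1), (row=4, col=2), (row=5, col=3)
  Distance 7: (row=3, col=0), (row=4, col=1), (row=5, col=2)
  Distance 8: (row=4, col=0), (row=5, col=1), (row=6, col=2)
  Distance 9: (row=5, col=0), (row=6, col=1), (row=7, col=2)  <- goal reached here
One shortest path (9 moves): (row=0, col=4) -> (row=0, col=3) -> (row=0, col=2) -> (row=0, col=1) -> (row=0, col=0) -> (row=1, col=0) -> (row=2, col=0) -> (row=3, col=0) -> (row=4, col=0) -> (row=5, col=0)

Answer: Shortest path length: 9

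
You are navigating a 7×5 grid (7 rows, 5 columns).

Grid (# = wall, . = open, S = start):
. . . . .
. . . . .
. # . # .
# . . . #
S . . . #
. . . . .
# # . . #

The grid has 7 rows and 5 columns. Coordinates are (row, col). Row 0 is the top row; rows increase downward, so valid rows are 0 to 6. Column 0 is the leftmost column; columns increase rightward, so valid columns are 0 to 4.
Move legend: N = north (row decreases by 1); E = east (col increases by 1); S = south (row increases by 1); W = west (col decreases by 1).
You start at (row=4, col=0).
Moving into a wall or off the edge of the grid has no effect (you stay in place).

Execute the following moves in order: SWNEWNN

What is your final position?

Start: (row=4, col=0)
  S (south): (row=4, col=0) -> (row=5, col=0)
  W (west): blocked, stay at (row=5, col=0)
  N (north): (row=5, col=0) -> (row=4, col=0)
  E (east): (row=4, col=0) -> (row=4, col=1)
  W (west): (row=4, col=1) -> (row=4, col=0)
  N (north): blocked, stay at (row=4, col=0)
  N (north): blocked, stay at (row=4, col=0)
Final: (row=4, col=0)

Answer: Final position: (row=4, col=0)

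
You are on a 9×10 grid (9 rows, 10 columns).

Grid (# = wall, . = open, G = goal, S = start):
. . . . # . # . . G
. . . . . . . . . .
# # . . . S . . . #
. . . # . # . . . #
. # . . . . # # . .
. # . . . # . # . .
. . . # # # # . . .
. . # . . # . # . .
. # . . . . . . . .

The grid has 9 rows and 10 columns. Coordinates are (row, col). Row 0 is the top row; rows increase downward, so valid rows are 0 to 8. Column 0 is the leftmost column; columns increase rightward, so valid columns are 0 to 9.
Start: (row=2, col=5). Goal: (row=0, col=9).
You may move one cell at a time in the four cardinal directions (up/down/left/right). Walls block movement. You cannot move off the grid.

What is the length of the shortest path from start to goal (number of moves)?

Answer: Shortest path length: 6

Derivation:
BFS from (row=2, col=5) until reaching (row=0, col=9):
  Distance 0: (row=2, col=5)
  Distance 1: (row=1, col=5), (row=2, col=4), (row=2, col=6)
  Distance 2: (row=0, col=5), (row=1, col=4), (row=1, col=6), (row=2, col=3), (row=2, col=7), (row=3, col=4), (row=3, col=6)
  Distance 3: (row=1, col=3), (row=1, col=7), (row=2, col=2), (row=2, col=8), (row=3, col=7), (row=4, col=4)
  Distance 4: (row=0, col=3), (row=0, col=7), (row=1, col=2), (row=1, col=8), (row=3, col=2), (row=3, col=8), (row=4, col=3), (row=4, col=5), (row=5, col=4)
  Distance 5: (row=0, col=2), (row=0, col=8), (row=1, col=1), (row=1, col=9), (row=3, col=1), (row=4, col=2), (row=4, col=8), (row=5, col=3)
  Distance 6: (row=0, col=1), (row=0, col=9), (row=1, col=0), (row=3, col=0), (row=4, col=9), (row=5, col=2), (row=5, col=8)  <- goal reached here
One shortest path (6 moves): (row=2, col=5) -> (row=2, col=6) -> (row=2, col=7) -> (row=2, col=8) -> (row=1, col=8) -> (row=1, col=9) -> (row=0, col=9)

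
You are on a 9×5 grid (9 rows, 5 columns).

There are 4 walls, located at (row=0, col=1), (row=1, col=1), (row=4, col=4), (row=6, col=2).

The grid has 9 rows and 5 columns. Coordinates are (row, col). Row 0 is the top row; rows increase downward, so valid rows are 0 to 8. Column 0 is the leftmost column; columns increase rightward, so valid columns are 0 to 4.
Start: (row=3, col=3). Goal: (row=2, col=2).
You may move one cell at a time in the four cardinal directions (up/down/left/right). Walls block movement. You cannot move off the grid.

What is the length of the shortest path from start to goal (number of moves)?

BFS from (row=3, col=3) until reaching (row=2, col=2):
  Distance 0: (row=3, col=3)
  Distance 1: (row=2, col=3), (row=3, col=2), (row=3, col=4), (row=4, col=3)
  Distance 2: (row=1, col=3), (row=2, col=2), (row=2, col=4), (row=3, col=1), (row=4, col=2), (row=5, col=3)  <- goal reached here
One shortest path (2 moves): (row=3, col=3) -> (row=3, col=2) -> (row=2, col=2)

Answer: Shortest path length: 2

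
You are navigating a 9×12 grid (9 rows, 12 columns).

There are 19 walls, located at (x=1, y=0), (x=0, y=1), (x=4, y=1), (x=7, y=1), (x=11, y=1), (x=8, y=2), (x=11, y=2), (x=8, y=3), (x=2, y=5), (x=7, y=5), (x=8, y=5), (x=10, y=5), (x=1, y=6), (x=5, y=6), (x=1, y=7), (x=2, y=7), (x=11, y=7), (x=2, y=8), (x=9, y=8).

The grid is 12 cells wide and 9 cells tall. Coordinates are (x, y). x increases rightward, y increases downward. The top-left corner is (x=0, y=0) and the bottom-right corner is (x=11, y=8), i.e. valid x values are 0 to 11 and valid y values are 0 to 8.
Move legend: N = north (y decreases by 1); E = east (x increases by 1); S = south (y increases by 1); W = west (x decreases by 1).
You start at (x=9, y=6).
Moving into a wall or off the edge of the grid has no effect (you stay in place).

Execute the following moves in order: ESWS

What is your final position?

Answer: Final position: (x=9, y=7)

Derivation:
Start: (x=9, y=6)
  E (east): (x=9, y=6) -> (x=10, y=6)
  S (south): (x=10, y=6) -> (x=10, y=7)
  W (west): (x=10, y=7) -> (x=9, y=7)
  S (south): blocked, stay at (x=9, y=7)
Final: (x=9, y=7)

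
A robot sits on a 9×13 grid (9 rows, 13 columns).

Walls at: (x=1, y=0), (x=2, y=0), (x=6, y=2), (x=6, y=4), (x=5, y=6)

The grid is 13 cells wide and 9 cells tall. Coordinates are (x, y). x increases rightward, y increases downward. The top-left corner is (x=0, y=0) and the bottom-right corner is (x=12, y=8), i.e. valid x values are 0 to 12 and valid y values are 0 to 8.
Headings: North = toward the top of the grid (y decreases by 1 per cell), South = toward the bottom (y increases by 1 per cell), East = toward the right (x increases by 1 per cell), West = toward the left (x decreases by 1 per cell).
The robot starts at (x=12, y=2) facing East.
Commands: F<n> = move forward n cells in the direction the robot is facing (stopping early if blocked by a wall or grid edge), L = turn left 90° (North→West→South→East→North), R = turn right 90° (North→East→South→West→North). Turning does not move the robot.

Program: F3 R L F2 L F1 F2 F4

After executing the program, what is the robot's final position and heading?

Start: (x=12, y=2), facing East
  F3: move forward 0/3 (blocked), now at (x=12, y=2)
  R: turn right, now facing South
  L: turn left, now facing East
  F2: move forward 0/2 (blocked), now at (x=12, y=2)
  L: turn left, now facing North
  F1: move forward 1, now at (x=12, y=1)
  F2: move forward 1/2 (blocked), now at (x=12, y=0)
  F4: move forward 0/4 (blocked), now at (x=12, y=0)
Final: (x=12, y=0), facing North

Answer: Final position: (x=12, y=0), facing North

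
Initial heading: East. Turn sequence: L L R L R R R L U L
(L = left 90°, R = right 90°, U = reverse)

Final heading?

Answer: Final heading: South

Derivation:
Start: East
  L (left (90° counter-clockwise)) -> North
  L (left (90° counter-clockwise)) -> West
  R (right (90° clockwise)) -> North
  L (left (90° counter-clockwise)) -> West
  R (right (90° clockwise)) -> North
  R (right (90° clockwise)) -> East
  R (right (90° clockwise)) -> South
  L (left (90° counter-clockwise)) -> East
  U (U-turn (180°)) -> West
  L (left (90° counter-clockwise)) -> South
Final: South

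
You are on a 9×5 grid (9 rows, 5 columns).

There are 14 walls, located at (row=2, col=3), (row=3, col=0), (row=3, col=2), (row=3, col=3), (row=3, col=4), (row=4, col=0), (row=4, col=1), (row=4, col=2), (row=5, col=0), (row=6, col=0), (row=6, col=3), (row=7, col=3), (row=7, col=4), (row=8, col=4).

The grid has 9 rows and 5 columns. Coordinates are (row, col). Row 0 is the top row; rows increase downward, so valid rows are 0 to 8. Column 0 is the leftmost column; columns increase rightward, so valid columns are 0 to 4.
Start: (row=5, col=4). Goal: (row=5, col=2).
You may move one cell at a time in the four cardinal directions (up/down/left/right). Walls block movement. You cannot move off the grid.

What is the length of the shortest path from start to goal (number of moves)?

BFS from (row=5, col=4) until reaching (row=5, col=2):
  Distance 0: (row=5, col=4)
  Distance 1: (row=4, col=4), (row=5, col=3), (row=6, col=4)
  Distance 2: (row=4, col=3), (row=5, col=2)  <- goal reached here
One shortest path (2 moves): (row=5, col=4) -> (row=5, col=3) -> (row=5, col=2)

Answer: Shortest path length: 2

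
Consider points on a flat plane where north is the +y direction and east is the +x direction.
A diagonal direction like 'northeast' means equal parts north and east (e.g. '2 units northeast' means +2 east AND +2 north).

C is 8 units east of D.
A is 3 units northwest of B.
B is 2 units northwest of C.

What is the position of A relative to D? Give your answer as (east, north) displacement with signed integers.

Answer: A is at (east=3, north=5) relative to D.

Derivation:
Place D at the origin (east=0, north=0).
  C is 8 units east of D: delta (east=+8, north=+0); C at (east=8, north=0).
  B is 2 units northwest of C: delta (east=-2, north=+2); B at (east=6, north=2).
  A is 3 units northwest of B: delta (east=-3, north=+3); A at (east=3, north=5).
Therefore A relative to D: (east=3, north=5).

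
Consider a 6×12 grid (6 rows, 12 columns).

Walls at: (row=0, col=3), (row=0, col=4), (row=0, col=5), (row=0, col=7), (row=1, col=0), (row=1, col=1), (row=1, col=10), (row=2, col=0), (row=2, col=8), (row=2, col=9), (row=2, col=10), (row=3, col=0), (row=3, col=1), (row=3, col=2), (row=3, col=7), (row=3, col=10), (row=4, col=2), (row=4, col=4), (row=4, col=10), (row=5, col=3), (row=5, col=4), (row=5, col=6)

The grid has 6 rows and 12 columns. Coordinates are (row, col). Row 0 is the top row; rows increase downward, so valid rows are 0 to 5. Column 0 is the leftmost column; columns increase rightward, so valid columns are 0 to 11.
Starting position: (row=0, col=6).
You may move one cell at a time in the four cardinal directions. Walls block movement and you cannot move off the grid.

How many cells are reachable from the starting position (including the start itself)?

Answer: Reachable cells: 45

Derivation:
BFS flood-fill from (row=0, col=6):
  Distance 0: (row=0, col=6)
  Distance 1: (row=1, col=6)
  Distance 2: (row=1, col=5), (row=1, col=7), (row=2, col=6)
  Distance 3: (row=1, col=4), (row=1, col=8), (row=2, col=5), (row=2, col=7), (row=3, col=6)
  Distance 4: (row=0, col=8), (row=1, col=3), (row=1, col=9), (row=2, col=4), (row=3, col=5), (row=4, col=6)
  Distance 5: (row=0, col=9), (row=1, col=2), (row=2, col=3), (row=3, col=4), (row=4, col=5), (row=4, col=7)
  Distance 6: (row=0, col=2), (row=0, col=10), (row=2, col=2), (row=3, col=3), (row=4, col=8), (row=5, col=5), (row=5, col=7)
  Distance 7: (row=0, col=1), (row=0, col=11), (row=2, col=1), (row=3, col=8), (row=4, col=3), (row=4, col=9), (row=5, col=8)
  Distance 8: (row=0, col=0), (row=1, col=11), (row=3, col=9), (row=5, col=9)
  Distance 9: (row=2, col=11), (row=5, col=10)
  Distance 10: (row=3, col=11), (row=5, col=11)
  Distance 11: (row=4, col=11)
Total reachable: 45 (grid has 50 open cells total)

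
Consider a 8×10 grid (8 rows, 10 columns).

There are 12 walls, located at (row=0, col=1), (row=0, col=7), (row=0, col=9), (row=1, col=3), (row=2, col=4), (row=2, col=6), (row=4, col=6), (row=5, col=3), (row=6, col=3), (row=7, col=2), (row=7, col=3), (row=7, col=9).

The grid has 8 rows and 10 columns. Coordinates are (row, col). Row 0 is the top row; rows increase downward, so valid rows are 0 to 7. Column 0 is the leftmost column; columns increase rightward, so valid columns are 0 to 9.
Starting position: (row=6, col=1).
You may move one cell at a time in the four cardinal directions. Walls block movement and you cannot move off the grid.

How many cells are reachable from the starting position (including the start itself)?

BFS flood-fill from (row=6, col=1):
  Distance 0: (row=6, col=1)
  Distance 1: (row=5, col=1), (row=6, col=0), (row=6, col=2), (row=7, col=1)
  Distance 2: (row=4, col=1), (row=5, col=0), (row=5, col=2), (row=7, col=0)
  Distance 3: (row=3, col=1), (row=4, col=0), (row=4, col=2)
  Distance 4: (row=2, col=1), (row=3, col=0), (row=3, col=2), (row=4, col=3)
  Distance 5: (row=1, col=1), (row=2, col=0), (row=2, col=2), (row=3, col=3), (row=4, col=4)
  Distance 6: (row=1, col=0), (row=1, col=2), (row=2, col=3), (row=3, col=4), (row=4, col=5), (row=5, col=4)
  Distance 7: (row=0, col=0), (row=0, col=2), (row=3, col=5), (row=5, col=5), (row=6, col=4)
  Distance 8: (row=0, col=3), (row=2, col=5), (row=3, col=6), (row=5, col=6), (row=6, col=5), (row=7, col=4)
  Distance 9: (row=0, col=4), (row=1, col=5), (row=3, col=7), (row=5, col=7), (row=6, col=6), (row=7, col=5)
  Distance 10: (row=0, col=5), (row=1, col=4), (row=1, col=6), (row=2, col=7), (row=3, col=8), (row=4, col=7), (row=5, col=8), (row=6, col=7), (row=7, col=6)
  Distance 11: (row=0, col=6), (row=1, col=7), (row=2, col=8), (row=3, col=9), (row=4, col=8), (row=5, col=9), (row=6, col=8), (row=7, col=7)
  Distance 12: (row=1, col=8), (row=2, col=9), (row=4, col=9), (row=6, col=9), (row=7, col=8)
  Distance 13: (row=0, col=8), (row=1, col=9)
Total reachable: 68 (grid has 68 open cells total)

Answer: Reachable cells: 68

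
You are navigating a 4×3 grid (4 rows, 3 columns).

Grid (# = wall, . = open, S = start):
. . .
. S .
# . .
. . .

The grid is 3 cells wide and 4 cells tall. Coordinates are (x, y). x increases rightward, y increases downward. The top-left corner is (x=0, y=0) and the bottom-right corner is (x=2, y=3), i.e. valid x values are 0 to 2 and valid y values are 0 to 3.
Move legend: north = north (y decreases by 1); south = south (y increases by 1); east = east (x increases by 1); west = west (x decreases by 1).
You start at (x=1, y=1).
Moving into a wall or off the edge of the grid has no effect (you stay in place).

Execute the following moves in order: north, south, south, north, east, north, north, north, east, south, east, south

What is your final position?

Start: (x=1, y=1)
  north (north): (x=1, y=1) -> (x=1, y=0)
  south (south): (x=1, y=0) -> (x=1, y=1)
  south (south): (x=1, y=1) -> (x=1, y=2)
  north (north): (x=1, y=2) -> (x=1, y=1)
  east (east): (x=1, y=1) -> (x=2, y=1)
  north (north): (x=2, y=1) -> (x=2, y=0)
  north (north): blocked, stay at (x=2, y=0)
  north (north): blocked, stay at (x=2, y=0)
  east (east): blocked, stay at (x=2, y=0)
  south (south): (x=2, y=0) -> (x=2, y=1)
  east (east): blocked, stay at (x=2, y=1)
  south (south): (x=2, y=1) -> (x=2, y=2)
Final: (x=2, y=2)

Answer: Final position: (x=2, y=2)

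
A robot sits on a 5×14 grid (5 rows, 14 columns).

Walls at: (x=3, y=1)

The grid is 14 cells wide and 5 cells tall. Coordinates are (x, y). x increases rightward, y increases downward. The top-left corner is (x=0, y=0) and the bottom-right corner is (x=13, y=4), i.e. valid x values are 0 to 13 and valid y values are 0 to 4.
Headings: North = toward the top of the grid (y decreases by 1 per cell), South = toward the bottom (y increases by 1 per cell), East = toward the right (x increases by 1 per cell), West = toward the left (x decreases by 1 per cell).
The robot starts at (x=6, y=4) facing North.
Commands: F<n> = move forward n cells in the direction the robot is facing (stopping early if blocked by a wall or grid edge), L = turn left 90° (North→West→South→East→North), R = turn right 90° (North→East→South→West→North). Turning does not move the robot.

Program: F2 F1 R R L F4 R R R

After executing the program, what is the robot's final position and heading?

Start: (x=6, y=4), facing North
  F2: move forward 2, now at (x=6, y=2)
  F1: move forward 1, now at (x=6, y=1)
  R: turn right, now facing East
  R: turn right, now facing South
  L: turn left, now facing East
  F4: move forward 4, now at (x=10, y=1)
  R: turn right, now facing South
  R: turn right, now facing West
  R: turn right, now facing North
Final: (x=10, y=1), facing North

Answer: Final position: (x=10, y=1), facing North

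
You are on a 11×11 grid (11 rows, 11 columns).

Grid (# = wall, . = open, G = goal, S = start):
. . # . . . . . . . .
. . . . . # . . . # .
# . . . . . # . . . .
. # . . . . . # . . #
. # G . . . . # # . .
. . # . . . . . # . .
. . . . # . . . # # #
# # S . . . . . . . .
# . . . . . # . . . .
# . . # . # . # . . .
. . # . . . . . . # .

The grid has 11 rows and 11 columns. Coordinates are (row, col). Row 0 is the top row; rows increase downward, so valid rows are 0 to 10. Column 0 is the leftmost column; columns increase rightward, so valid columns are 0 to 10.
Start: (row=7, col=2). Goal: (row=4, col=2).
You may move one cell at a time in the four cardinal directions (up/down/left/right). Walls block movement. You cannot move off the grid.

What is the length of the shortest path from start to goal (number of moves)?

BFS from (row=7, col=2) until reaching (row=4, col=2):
  Distance 0: (row=7, col=2)
  Distance 1: (row=6, col=2), (row=7, col=3), (row=8, col=2)
  Distance 2: (row=6, col=1), (row=6, col=3), (row=7, col=4), (row=8, col=1), (row=8, col=3), (row=9, col=2)
  Distance 3: (row=5, col=1), (row=5, col=3), (row=6, col=0), (row=7, col=5), (row=8, col=4), (row=9, col=1)
  Distance 4: (row=4, col=3), (row=5, col=0), (row=5, col=4), (row=6, col=5), (row=7, col=6), (row=8, col=5), (row=9, col=4), (row=10, col=1)
  Distance 5: (row=3, col=3), (row=4, col=0), (row=4, col=2), (row=4, col=4), (row=5, col=5), (row=6, col=6), (row=7, col=7), (row=10, col=0), (row=10, col=4)  <- goal reached here
One shortest path (5 moves): (row=7, col=2) -> (row=7, col=3) -> (row=6, col=3) -> (row=5, col=3) -> (row=4, col=3) -> (row=4, col=2)

Answer: Shortest path length: 5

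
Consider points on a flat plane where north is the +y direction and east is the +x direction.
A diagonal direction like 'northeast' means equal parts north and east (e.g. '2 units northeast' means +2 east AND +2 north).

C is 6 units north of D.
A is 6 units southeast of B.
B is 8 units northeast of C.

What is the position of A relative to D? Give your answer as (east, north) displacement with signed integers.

Place D at the origin (east=0, north=0).
  C is 6 units north of D: delta (east=+0, north=+6); C at (east=0, north=6).
  B is 8 units northeast of C: delta (east=+8, north=+8); B at (east=8, north=14).
  A is 6 units southeast of B: delta (east=+6, north=-6); A at (east=14, north=8).
Therefore A relative to D: (east=14, north=8).

Answer: A is at (east=14, north=8) relative to D.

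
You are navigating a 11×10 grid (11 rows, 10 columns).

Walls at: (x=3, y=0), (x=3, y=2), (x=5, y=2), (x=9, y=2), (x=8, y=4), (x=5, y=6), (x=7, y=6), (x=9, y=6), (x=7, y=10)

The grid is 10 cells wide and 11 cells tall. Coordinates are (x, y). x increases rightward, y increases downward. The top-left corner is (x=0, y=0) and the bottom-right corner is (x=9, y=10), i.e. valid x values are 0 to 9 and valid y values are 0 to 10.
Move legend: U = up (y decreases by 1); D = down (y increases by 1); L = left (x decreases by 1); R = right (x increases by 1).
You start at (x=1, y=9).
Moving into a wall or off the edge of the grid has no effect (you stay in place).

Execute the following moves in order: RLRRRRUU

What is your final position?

Start: (x=1, y=9)
  R (right): (x=1, y=9) -> (x=2, y=9)
  L (left): (x=2, y=9) -> (x=1, y=9)
  R (right): (x=1, y=9) -> (x=2, y=9)
  R (right): (x=2, y=9) -> (x=3, y=9)
  R (right): (x=3, y=9) -> (x=4, y=9)
  R (right): (x=4, y=9) -> (x=5, y=9)
  U (up): (x=5, y=9) -> (x=5, y=8)
  U (up): (x=5, y=8) -> (x=5, y=7)
Final: (x=5, y=7)

Answer: Final position: (x=5, y=7)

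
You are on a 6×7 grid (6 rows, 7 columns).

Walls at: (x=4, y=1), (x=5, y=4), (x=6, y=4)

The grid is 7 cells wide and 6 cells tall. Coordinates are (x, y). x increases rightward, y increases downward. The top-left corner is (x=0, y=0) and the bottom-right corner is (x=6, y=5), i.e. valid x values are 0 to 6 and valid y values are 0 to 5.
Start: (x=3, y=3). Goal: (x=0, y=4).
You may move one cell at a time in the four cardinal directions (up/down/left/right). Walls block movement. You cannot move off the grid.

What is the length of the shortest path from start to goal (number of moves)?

Answer: Shortest path length: 4

Derivation:
BFS from (x=3, y=3) until reaching (x=0, y=4):
  Distance 0: (x=3, y=3)
  Distance 1: (x=3, y=2), (x=2, y=3), (x=4, y=3), (x=3, y=4)
  Distance 2: (x=3, y=1), (x=2, y=2), (x=4, y=2), (x=1, y=3), (x=5, y=3), (x=2, y=4), (x=4, y=4), (x=3, y=5)
  Distance 3: (x=3, y=0), (x=2, y=1), (x=1, y=2), (x=5, y=2), (x=0, y=3), (x=6, y=3), (x=1, y=4), (x=2, y=5), (x=4, y=5)
  Distance 4: (x=2, y=0), (x=4, y=0), (x=1, y=1), (x=5, y=1), (x=0, y=2), (x=6, y=2), (x=0, y=4), (x=1, y=5), (x=5, y=5)  <- goal reached here
One shortest path (4 moves): (x=3, y=3) -> (x=2, y=3) -> (x=1, y=3) -> (x=0, y=3) -> (x=0, y=4)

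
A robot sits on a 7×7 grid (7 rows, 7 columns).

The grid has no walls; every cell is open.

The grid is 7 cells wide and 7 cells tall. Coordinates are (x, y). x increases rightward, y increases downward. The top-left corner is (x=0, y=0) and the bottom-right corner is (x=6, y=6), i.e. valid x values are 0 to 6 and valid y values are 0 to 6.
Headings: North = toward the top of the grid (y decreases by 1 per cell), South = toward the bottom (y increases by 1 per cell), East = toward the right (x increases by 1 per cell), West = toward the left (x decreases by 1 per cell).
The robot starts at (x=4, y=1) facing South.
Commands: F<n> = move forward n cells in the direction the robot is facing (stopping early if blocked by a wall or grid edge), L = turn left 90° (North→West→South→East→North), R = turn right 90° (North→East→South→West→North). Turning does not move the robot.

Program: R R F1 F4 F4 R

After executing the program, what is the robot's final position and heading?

Answer: Final position: (x=4, y=0), facing East

Derivation:
Start: (x=4, y=1), facing South
  R: turn right, now facing West
  R: turn right, now facing North
  F1: move forward 1, now at (x=4, y=0)
  F4: move forward 0/4 (blocked), now at (x=4, y=0)
  F4: move forward 0/4 (blocked), now at (x=4, y=0)
  R: turn right, now facing East
Final: (x=4, y=0), facing East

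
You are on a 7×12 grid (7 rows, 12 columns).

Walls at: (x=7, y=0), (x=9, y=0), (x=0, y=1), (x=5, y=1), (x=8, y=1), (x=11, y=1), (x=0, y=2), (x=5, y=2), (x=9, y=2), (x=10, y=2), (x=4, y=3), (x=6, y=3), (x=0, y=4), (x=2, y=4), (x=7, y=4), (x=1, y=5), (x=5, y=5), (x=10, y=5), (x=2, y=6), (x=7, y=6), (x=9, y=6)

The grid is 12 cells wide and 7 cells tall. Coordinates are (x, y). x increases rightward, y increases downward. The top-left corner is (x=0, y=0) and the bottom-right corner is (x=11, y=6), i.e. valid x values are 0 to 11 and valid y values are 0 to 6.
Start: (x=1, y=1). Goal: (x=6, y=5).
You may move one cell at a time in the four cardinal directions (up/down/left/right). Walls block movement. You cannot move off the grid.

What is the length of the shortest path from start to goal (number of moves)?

BFS from (x=1, y=1) until reaching (x=6, y=5):
  Distance 0: (x=1, y=1)
  Distance 1: (x=1, y=0), (x=2, y=1), (x=1, y=2)
  Distance 2: (x=0, y=0), (x=2, y=0), (x=3, y=1), (x=2, y=2), (x=1, y=3)
  Distance 3: (x=3, y=0), (x=4, y=1), (x=3, y=2), (x=0, y=3), (x=2, y=3), (x=1, y=4)
  Distance 4: (x=4, y=0), (x=4, y=2), (x=3, y=3)
  Distance 5: (x=5, y=0), (x=3, y=4)
  Distance 6: (x=6, y=0), (x=4, y=4), (x=3, y=5)
  Distance 7: (x=6, y=1), (x=5, y=4), (x=2, y=5), (x=4, y=5), (x=3, y=6)
  Distance 8: (x=7, y=1), (x=6, y=2), (x=5, y=3), (x=6, y=4), (x=4, y=6)
  Distance 9: (x=7, y=2), (x=6, y=5), (x=5, y=6)  <- goal reached here
One shortest path (9 moves): (x=1, y=1) -> (x=2, y=1) -> (x=3, y=1) -> (x=3, y=2) -> (x=3, y=3) -> (x=3, y=4) -> (x=4, y=4) -> (x=5, y=4) -> (x=6, y=4) -> (x=6, y=5)

Answer: Shortest path length: 9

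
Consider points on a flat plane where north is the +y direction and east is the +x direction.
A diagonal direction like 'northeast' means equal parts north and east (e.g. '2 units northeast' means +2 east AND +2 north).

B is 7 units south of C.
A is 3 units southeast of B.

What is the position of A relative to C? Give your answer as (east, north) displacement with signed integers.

Place C at the origin (east=0, north=0).
  B is 7 units south of C: delta (east=+0, north=-7); B at (east=0, north=-7).
  A is 3 units southeast of B: delta (east=+3, north=-3); A at (east=3, north=-10).
Therefore A relative to C: (east=3, north=-10).

Answer: A is at (east=3, north=-10) relative to C.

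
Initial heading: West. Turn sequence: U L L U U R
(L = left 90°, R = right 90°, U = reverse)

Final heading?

Answer: Final heading: North

Derivation:
Start: West
  U (U-turn (180°)) -> East
  L (left (90° counter-clockwise)) -> North
  L (left (90° counter-clockwise)) -> West
  U (U-turn (180°)) -> East
  U (U-turn (180°)) -> West
  R (right (90° clockwise)) -> North
Final: North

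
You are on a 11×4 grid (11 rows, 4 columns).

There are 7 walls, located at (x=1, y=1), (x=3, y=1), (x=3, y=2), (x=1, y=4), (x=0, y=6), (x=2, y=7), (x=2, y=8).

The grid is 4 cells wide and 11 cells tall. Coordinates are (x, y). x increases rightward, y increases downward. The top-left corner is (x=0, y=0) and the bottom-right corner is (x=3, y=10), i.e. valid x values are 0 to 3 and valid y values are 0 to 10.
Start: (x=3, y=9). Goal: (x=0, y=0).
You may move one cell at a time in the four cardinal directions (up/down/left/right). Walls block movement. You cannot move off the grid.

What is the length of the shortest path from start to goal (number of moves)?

Answer: Shortest path length: 12

Derivation:
BFS from (x=3, y=9) until reaching (x=0, y=0):
  Distance 0: (x=3, y=9)
  Distance 1: (x=3, y=8), (x=2, y=9), (x=3, y=10)
  Distance 2: (x=3, y=7), (x=1, y=9), (x=2, y=10)
  Distance 3: (x=3, y=6), (x=1, y=8), (x=0, y=9), (x=1, y=10)
  Distance 4: (x=3, y=5), (x=2, y=6), (x=1, y=7), (x=0, y=8), (x=0, y=10)
  Distance 5: (x=3, y=4), (x=2, y=5), (x=1, y=6), (x=0, y=7)
  Distance 6: (x=3, y=3), (x=2, y=4), (x=1, y=5)
  Distance 7: (x=2, y=3), (x=0, y=5)
  Distance 8: (x=2, y=2), (x=1, y=3), (x=0, y=4)
  Distance 9: (x=2, y=1), (x=1, y=2), (x=0, y=3)
  Distance 10: (x=2, y=0), (x=0, y=2)
  Distance 11: (x=1, y=0), (x=3, y=0), (x=0, y=1)
  Distance 12: (x=0, y=0)  <- goal reached here
One shortest path (12 moves): (x=3, y=9) -> (x=2, y=9) -> (x=1, y=9) -> (x=1, y=8) -> (x=1, y=7) -> (x=1, y=6) -> (x=1, y=5) -> (x=0, y=5) -> (x=0, y=4) -> (x=0, y=3) -> (x=0, y=2) -> (x=0, y=1) -> (x=0, y=0)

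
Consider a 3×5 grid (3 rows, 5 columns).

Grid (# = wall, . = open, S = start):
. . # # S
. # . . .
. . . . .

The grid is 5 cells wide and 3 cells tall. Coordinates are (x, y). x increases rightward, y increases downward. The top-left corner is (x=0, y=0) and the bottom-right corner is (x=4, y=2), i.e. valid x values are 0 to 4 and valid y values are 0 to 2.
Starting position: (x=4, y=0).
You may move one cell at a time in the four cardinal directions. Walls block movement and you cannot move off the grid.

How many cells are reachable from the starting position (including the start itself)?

BFS flood-fill from (x=4, y=0):
  Distance 0: (x=4, y=0)
  Distance 1: (x=4, y=1)
  Distance 2: (x=3, y=1), (x=4, y=2)
  Distance 3: (x=2, y=1), (x=3, y=2)
  Distance 4: (x=2, y=2)
  Distance 5: (x=1, y=2)
  Distance 6: (x=0, y=2)
  Distance 7: (x=0, y=1)
  Distance 8: (x=0, y=0)
  Distance 9: (x=1, y=0)
Total reachable: 12 (grid has 12 open cells total)

Answer: Reachable cells: 12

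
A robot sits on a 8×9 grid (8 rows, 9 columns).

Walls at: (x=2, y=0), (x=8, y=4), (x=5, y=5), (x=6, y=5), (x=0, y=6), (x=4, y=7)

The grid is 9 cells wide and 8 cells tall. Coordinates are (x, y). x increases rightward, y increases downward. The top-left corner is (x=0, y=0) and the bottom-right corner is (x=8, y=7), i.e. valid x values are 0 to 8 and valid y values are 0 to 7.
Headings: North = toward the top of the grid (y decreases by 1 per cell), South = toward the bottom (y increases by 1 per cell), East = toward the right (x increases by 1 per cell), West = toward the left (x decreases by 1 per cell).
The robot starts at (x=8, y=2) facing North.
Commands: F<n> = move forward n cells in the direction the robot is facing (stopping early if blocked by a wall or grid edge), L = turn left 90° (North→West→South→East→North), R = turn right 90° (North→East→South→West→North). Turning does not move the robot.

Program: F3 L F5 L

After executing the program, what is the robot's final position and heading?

Start: (x=8, y=2), facing North
  F3: move forward 2/3 (blocked), now at (x=8, y=0)
  L: turn left, now facing West
  F5: move forward 5, now at (x=3, y=0)
  L: turn left, now facing South
Final: (x=3, y=0), facing South

Answer: Final position: (x=3, y=0), facing South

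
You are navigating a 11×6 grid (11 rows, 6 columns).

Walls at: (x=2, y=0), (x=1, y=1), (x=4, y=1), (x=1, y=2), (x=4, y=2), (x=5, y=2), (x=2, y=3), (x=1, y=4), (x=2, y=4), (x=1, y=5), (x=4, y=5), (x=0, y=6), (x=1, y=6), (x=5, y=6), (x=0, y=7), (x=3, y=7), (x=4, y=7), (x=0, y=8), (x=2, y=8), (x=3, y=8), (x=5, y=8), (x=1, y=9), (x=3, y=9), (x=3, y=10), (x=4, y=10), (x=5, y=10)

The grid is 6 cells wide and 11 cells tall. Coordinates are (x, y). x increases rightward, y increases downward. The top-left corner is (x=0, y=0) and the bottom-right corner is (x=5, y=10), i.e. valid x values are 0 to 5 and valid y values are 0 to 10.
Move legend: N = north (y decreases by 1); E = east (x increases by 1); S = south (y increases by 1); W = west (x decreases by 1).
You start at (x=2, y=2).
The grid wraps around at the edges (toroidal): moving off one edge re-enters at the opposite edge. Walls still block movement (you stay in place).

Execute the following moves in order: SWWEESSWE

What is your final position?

Answer: Final position: (x=4, y=4)

Derivation:
Start: (x=2, y=2)
  S (south): blocked, stay at (x=2, y=2)
  W (west): blocked, stay at (x=2, y=2)
  W (west): blocked, stay at (x=2, y=2)
  E (east): (x=2, y=2) -> (x=3, y=2)
  E (east): blocked, stay at (x=3, y=2)
  S (south): (x=3, y=2) -> (x=3, y=3)
  S (south): (x=3, y=3) -> (x=3, y=4)
  W (west): blocked, stay at (x=3, y=4)
  E (east): (x=3, y=4) -> (x=4, y=4)
Final: (x=4, y=4)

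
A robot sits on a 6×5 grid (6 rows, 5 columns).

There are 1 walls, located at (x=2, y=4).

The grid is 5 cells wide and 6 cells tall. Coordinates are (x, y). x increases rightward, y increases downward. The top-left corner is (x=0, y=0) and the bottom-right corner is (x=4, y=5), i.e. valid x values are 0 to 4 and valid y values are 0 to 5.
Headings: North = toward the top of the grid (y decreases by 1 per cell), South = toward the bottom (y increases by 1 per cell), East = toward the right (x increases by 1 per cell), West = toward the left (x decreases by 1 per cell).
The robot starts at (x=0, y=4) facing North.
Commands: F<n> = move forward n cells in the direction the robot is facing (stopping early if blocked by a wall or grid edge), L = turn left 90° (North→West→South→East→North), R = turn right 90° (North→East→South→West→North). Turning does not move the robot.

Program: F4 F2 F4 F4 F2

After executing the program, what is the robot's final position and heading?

Start: (x=0, y=4), facing North
  F4: move forward 4, now at (x=0, y=0)
  F2: move forward 0/2 (blocked), now at (x=0, y=0)
  F4: move forward 0/4 (blocked), now at (x=0, y=0)
  F4: move forward 0/4 (blocked), now at (x=0, y=0)
  F2: move forward 0/2 (blocked), now at (x=0, y=0)
Final: (x=0, y=0), facing North

Answer: Final position: (x=0, y=0), facing North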